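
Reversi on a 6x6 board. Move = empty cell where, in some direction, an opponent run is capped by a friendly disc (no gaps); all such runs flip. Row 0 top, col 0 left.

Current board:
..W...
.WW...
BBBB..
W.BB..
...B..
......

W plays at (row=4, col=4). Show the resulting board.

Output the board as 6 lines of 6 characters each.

Place W at (4,4); scan 8 dirs for brackets.
Dir NW: opp run (3,3) (2,2) capped by W -> flip
Dir N: first cell '.' (not opp) -> no flip
Dir NE: first cell '.' (not opp) -> no flip
Dir W: opp run (4,3), next='.' -> no flip
Dir E: first cell '.' (not opp) -> no flip
Dir SW: first cell '.' (not opp) -> no flip
Dir S: first cell '.' (not opp) -> no flip
Dir SE: first cell '.' (not opp) -> no flip
All flips: (2,2) (3,3)

Answer: ..W...
.WW...
BBWB..
W.BW..
...BW.
......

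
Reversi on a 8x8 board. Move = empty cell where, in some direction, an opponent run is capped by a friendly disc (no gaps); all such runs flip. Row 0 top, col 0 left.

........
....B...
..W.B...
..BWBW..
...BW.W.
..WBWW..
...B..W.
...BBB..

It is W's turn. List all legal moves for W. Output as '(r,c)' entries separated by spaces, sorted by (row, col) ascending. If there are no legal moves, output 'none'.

Answer: (0,4) (1,3) (1,5) (2,1) (2,5) (3,1) (4,2) (6,2) (7,2)

Derivation:
(0,3): no bracket -> illegal
(0,4): flips 3 -> legal
(0,5): no bracket -> illegal
(1,3): flips 1 -> legal
(1,5): flips 1 -> legal
(2,1): flips 2 -> legal
(2,3): no bracket -> illegal
(2,5): flips 2 -> legal
(3,1): flips 1 -> legal
(4,1): no bracket -> illegal
(4,2): flips 2 -> legal
(4,5): no bracket -> illegal
(6,2): flips 1 -> legal
(6,4): no bracket -> illegal
(6,5): no bracket -> illegal
(7,2): flips 1 -> legal
(7,6): no bracket -> illegal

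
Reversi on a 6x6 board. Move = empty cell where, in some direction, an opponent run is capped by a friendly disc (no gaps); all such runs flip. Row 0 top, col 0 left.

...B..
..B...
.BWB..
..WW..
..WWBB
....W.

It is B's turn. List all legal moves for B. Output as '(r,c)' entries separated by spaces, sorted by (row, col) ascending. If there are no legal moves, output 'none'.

(1,1): flips 2 -> legal
(1,3): no bracket -> illegal
(2,4): no bracket -> illegal
(3,1): no bracket -> illegal
(3,4): no bracket -> illegal
(4,1): flips 3 -> legal
(5,1): no bracket -> illegal
(5,2): flips 3 -> legal
(5,3): flips 2 -> legal
(5,5): no bracket -> illegal

Answer: (1,1) (4,1) (5,2) (5,3)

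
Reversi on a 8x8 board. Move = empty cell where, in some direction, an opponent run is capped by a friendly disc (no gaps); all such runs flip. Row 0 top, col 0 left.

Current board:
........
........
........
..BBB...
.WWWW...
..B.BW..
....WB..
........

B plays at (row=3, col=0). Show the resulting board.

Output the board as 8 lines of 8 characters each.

Place B at (3,0); scan 8 dirs for brackets.
Dir NW: edge -> no flip
Dir N: first cell '.' (not opp) -> no flip
Dir NE: first cell '.' (not opp) -> no flip
Dir W: edge -> no flip
Dir E: first cell '.' (not opp) -> no flip
Dir SW: edge -> no flip
Dir S: first cell '.' (not opp) -> no flip
Dir SE: opp run (4,1) capped by B -> flip
All flips: (4,1)

Answer: ........
........
........
B.BBB...
.BWWW...
..B.BW..
....WB..
........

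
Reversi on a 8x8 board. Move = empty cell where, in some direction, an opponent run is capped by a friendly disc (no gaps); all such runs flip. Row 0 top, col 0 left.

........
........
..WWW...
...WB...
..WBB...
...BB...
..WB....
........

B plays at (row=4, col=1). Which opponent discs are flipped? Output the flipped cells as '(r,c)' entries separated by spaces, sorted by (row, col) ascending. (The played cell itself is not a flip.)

Dir NW: first cell '.' (not opp) -> no flip
Dir N: first cell '.' (not opp) -> no flip
Dir NE: first cell '.' (not opp) -> no flip
Dir W: first cell '.' (not opp) -> no flip
Dir E: opp run (4,2) capped by B -> flip
Dir SW: first cell '.' (not opp) -> no flip
Dir S: first cell '.' (not opp) -> no flip
Dir SE: first cell '.' (not opp) -> no flip

Answer: (4,2)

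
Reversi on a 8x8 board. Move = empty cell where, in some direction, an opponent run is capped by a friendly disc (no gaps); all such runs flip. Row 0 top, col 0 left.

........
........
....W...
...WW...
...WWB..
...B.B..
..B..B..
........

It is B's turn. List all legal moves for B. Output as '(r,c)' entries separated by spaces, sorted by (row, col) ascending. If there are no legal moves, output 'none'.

Answer: (2,2) (2,3) (3,5) (4,2)

Derivation:
(1,3): no bracket -> illegal
(1,4): no bracket -> illegal
(1,5): no bracket -> illegal
(2,2): flips 2 -> legal
(2,3): flips 3 -> legal
(2,5): no bracket -> illegal
(3,2): no bracket -> illegal
(3,5): flips 1 -> legal
(4,2): flips 2 -> legal
(5,2): no bracket -> illegal
(5,4): no bracket -> illegal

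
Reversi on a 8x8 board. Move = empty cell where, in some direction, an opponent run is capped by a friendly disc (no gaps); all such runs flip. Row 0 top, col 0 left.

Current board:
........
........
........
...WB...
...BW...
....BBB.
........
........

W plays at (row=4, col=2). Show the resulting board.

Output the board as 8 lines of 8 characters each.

Place W at (4,2); scan 8 dirs for brackets.
Dir NW: first cell '.' (not opp) -> no flip
Dir N: first cell '.' (not opp) -> no flip
Dir NE: first cell 'W' (not opp) -> no flip
Dir W: first cell '.' (not opp) -> no flip
Dir E: opp run (4,3) capped by W -> flip
Dir SW: first cell '.' (not opp) -> no flip
Dir S: first cell '.' (not opp) -> no flip
Dir SE: first cell '.' (not opp) -> no flip
All flips: (4,3)

Answer: ........
........
........
...WB...
..WWW...
....BBB.
........
........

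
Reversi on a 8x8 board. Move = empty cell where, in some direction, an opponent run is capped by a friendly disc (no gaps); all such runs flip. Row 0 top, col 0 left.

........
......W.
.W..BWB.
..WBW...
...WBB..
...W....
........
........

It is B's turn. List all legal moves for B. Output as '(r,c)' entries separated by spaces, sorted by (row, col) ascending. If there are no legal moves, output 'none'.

(0,5): no bracket -> illegal
(0,6): flips 1 -> legal
(0,7): no bracket -> illegal
(1,0): no bracket -> illegal
(1,1): no bracket -> illegal
(1,2): no bracket -> illegal
(1,4): no bracket -> illegal
(1,5): no bracket -> illegal
(1,7): no bracket -> illegal
(2,0): no bracket -> illegal
(2,2): no bracket -> illegal
(2,3): flips 1 -> legal
(2,7): no bracket -> illegal
(3,0): no bracket -> illegal
(3,1): flips 1 -> legal
(3,5): flips 1 -> legal
(3,6): no bracket -> illegal
(4,1): no bracket -> illegal
(4,2): flips 1 -> legal
(5,2): no bracket -> illegal
(5,4): no bracket -> illegal
(6,2): flips 1 -> legal
(6,3): flips 2 -> legal
(6,4): no bracket -> illegal

Answer: (0,6) (2,3) (3,1) (3,5) (4,2) (6,2) (6,3)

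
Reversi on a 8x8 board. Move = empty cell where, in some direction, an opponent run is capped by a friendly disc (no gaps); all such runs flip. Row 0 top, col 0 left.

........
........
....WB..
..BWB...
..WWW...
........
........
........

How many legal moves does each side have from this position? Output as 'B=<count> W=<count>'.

-- B to move --
(1,3): no bracket -> illegal
(1,4): flips 1 -> legal
(1,5): no bracket -> illegal
(2,2): no bracket -> illegal
(2,3): flips 1 -> legal
(3,1): no bracket -> illegal
(3,5): no bracket -> illegal
(4,1): no bracket -> illegal
(4,5): no bracket -> illegal
(5,1): no bracket -> illegal
(5,2): flips 2 -> legal
(5,3): no bracket -> illegal
(5,4): flips 2 -> legal
(5,5): no bracket -> illegal
B mobility = 4
-- W to move --
(1,4): no bracket -> illegal
(1,5): no bracket -> illegal
(1,6): flips 2 -> legal
(2,1): flips 1 -> legal
(2,2): flips 1 -> legal
(2,3): no bracket -> illegal
(2,6): flips 1 -> legal
(3,1): flips 1 -> legal
(3,5): flips 1 -> legal
(3,6): no bracket -> illegal
(4,1): no bracket -> illegal
(4,5): no bracket -> illegal
W mobility = 6

Answer: B=4 W=6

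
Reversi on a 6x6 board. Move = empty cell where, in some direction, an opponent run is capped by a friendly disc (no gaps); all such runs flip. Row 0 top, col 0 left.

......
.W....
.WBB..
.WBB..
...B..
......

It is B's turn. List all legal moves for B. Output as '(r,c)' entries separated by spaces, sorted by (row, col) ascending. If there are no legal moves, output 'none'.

Answer: (0,0) (1,0) (2,0) (3,0) (4,0)

Derivation:
(0,0): flips 1 -> legal
(0,1): no bracket -> illegal
(0,2): no bracket -> illegal
(1,0): flips 1 -> legal
(1,2): no bracket -> illegal
(2,0): flips 1 -> legal
(3,0): flips 1 -> legal
(4,0): flips 1 -> legal
(4,1): no bracket -> illegal
(4,2): no bracket -> illegal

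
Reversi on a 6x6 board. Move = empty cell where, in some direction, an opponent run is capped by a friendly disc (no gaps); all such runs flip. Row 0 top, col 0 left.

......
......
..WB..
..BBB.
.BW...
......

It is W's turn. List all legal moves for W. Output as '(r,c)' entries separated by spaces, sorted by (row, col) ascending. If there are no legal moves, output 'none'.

Answer: (2,4) (4,0) (4,4)

Derivation:
(1,2): no bracket -> illegal
(1,3): no bracket -> illegal
(1,4): no bracket -> illegal
(2,1): no bracket -> illegal
(2,4): flips 2 -> legal
(2,5): no bracket -> illegal
(3,0): no bracket -> illegal
(3,1): no bracket -> illegal
(3,5): no bracket -> illegal
(4,0): flips 1 -> legal
(4,3): no bracket -> illegal
(4,4): flips 1 -> legal
(4,5): no bracket -> illegal
(5,0): no bracket -> illegal
(5,1): no bracket -> illegal
(5,2): no bracket -> illegal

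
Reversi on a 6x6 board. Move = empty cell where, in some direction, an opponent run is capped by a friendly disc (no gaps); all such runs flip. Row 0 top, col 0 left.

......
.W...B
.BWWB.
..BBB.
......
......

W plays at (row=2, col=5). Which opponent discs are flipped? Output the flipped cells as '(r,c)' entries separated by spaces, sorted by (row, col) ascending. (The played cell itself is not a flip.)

Answer: (2,4)

Derivation:
Dir NW: first cell '.' (not opp) -> no flip
Dir N: opp run (1,5), next='.' -> no flip
Dir NE: edge -> no flip
Dir W: opp run (2,4) capped by W -> flip
Dir E: edge -> no flip
Dir SW: opp run (3,4), next='.' -> no flip
Dir S: first cell '.' (not opp) -> no flip
Dir SE: edge -> no flip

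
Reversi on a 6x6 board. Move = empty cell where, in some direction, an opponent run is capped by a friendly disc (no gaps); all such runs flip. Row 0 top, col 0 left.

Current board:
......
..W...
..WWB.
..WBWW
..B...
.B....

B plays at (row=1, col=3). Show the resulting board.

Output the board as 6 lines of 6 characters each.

Answer: ......
..WB..
..WBB.
..WBWW
..B...
.B....

Derivation:
Place B at (1,3); scan 8 dirs for brackets.
Dir NW: first cell '.' (not opp) -> no flip
Dir N: first cell '.' (not opp) -> no flip
Dir NE: first cell '.' (not opp) -> no flip
Dir W: opp run (1,2), next='.' -> no flip
Dir E: first cell '.' (not opp) -> no flip
Dir SW: opp run (2,2), next='.' -> no flip
Dir S: opp run (2,3) capped by B -> flip
Dir SE: first cell 'B' (not opp) -> no flip
All flips: (2,3)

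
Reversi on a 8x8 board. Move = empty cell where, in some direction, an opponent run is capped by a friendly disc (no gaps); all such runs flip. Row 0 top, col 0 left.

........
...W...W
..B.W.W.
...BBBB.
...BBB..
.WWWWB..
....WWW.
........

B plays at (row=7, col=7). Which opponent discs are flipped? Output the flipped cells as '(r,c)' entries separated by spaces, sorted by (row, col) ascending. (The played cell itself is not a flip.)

Answer: (6,6)

Derivation:
Dir NW: opp run (6,6) capped by B -> flip
Dir N: first cell '.' (not opp) -> no flip
Dir NE: edge -> no flip
Dir W: first cell '.' (not opp) -> no flip
Dir E: edge -> no flip
Dir SW: edge -> no flip
Dir S: edge -> no flip
Dir SE: edge -> no flip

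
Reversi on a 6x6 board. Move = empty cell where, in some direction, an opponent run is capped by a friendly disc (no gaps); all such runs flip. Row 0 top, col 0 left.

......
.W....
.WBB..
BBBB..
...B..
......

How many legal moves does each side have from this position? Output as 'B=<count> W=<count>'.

-- B to move --
(0,0): flips 1 -> legal
(0,1): flips 2 -> legal
(0,2): no bracket -> illegal
(1,0): flips 1 -> legal
(1,2): flips 1 -> legal
(2,0): flips 1 -> legal
B mobility = 5
-- W to move --
(1,2): no bracket -> illegal
(1,3): no bracket -> illegal
(1,4): no bracket -> illegal
(2,0): no bracket -> illegal
(2,4): flips 2 -> legal
(3,4): no bracket -> illegal
(4,0): no bracket -> illegal
(4,1): flips 1 -> legal
(4,2): no bracket -> illegal
(4,4): flips 2 -> legal
(5,2): no bracket -> illegal
(5,3): no bracket -> illegal
(5,4): flips 2 -> legal
W mobility = 4

Answer: B=5 W=4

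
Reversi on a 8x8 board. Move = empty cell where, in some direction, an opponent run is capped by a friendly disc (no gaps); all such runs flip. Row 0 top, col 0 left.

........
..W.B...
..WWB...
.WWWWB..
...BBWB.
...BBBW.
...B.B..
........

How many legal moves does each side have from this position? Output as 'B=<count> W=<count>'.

-- B to move --
(0,1): no bracket -> illegal
(0,2): no bracket -> illegal
(0,3): no bracket -> illegal
(1,1): flips 2 -> legal
(1,3): flips 2 -> legal
(2,0): no bracket -> illegal
(2,1): flips 3 -> legal
(2,5): flips 1 -> legal
(3,0): flips 4 -> legal
(3,6): flips 1 -> legal
(4,0): no bracket -> illegal
(4,1): flips 2 -> legal
(4,2): flips 1 -> legal
(4,7): flips 1 -> legal
(5,7): flips 1 -> legal
(6,6): flips 1 -> legal
(6,7): no bracket -> illegal
B mobility = 11
-- W to move --
(0,3): no bracket -> illegal
(0,4): flips 2 -> legal
(0,5): flips 1 -> legal
(1,3): no bracket -> illegal
(1,5): flips 1 -> legal
(2,5): flips 2 -> legal
(2,6): no bracket -> illegal
(3,6): flips 2 -> legal
(3,7): no bracket -> illegal
(4,2): flips 2 -> legal
(4,7): flips 1 -> legal
(5,2): flips 4 -> legal
(5,7): no bracket -> illegal
(6,2): no bracket -> illegal
(6,4): flips 2 -> legal
(6,6): flips 2 -> legal
(7,2): flips 2 -> legal
(7,3): flips 3 -> legal
(7,4): flips 1 -> legal
(7,5): flips 2 -> legal
(7,6): flips 3 -> legal
W mobility = 15

Answer: B=11 W=15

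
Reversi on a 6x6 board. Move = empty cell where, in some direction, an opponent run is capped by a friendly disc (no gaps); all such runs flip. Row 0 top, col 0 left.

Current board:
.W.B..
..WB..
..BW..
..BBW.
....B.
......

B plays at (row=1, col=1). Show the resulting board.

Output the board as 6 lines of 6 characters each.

Place B at (1,1); scan 8 dirs for brackets.
Dir NW: first cell '.' (not opp) -> no flip
Dir N: opp run (0,1), next=edge -> no flip
Dir NE: first cell '.' (not opp) -> no flip
Dir W: first cell '.' (not opp) -> no flip
Dir E: opp run (1,2) capped by B -> flip
Dir SW: first cell '.' (not opp) -> no flip
Dir S: first cell '.' (not opp) -> no flip
Dir SE: first cell 'B' (not opp) -> no flip
All flips: (1,2)

Answer: .W.B..
.BBB..
..BW..
..BBW.
....B.
......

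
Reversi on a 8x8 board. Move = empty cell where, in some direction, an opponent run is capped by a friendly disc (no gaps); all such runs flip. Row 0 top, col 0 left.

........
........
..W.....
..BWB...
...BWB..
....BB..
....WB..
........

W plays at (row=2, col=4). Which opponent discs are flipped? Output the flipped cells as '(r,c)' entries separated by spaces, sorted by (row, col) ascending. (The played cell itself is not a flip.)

Answer: (3,4)

Derivation:
Dir NW: first cell '.' (not opp) -> no flip
Dir N: first cell '.' (not opp) -> no flip
Dir NE: first cell '.' (not opp) -> no flip
Dir W: first cell '.' (not opp) -> no flip
Dir E: first cell '.' (not opp) -> no flip
Dir SW: first cell 'W' (not opp) -> no flip
Dir S: opp run (3,4) capped by W -> flip
Dir SE: first cell '.' (not opp) -> no flip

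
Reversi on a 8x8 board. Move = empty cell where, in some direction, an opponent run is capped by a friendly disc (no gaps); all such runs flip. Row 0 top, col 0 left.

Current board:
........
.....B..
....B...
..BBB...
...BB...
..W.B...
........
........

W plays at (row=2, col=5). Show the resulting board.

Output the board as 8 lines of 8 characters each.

Place W at (2,5); scan 8 dirs for brackets.
Dir NW: first cell '.' (not opp) -> no flip
Dir N: opp run (1,5), next='.' -> no flip
Dir NE: first cell '.' (not opp) -> no flip
Dir W: opp run (2,4), next='.' -> no flip
Dir E: first cell '.' (not opp) -> no flip
Dir SW: opp run (3,4) (4,3) capped by W -> flip
Dir S: first cell '.' (not opp) -> no flip
Dir SE: first cell '.' (not opp) -> no flip
All flips: (3,4) (4,3)

Answer: ........
.....B..
....BW..
..BBW...
...WB...
..W.B...
........
........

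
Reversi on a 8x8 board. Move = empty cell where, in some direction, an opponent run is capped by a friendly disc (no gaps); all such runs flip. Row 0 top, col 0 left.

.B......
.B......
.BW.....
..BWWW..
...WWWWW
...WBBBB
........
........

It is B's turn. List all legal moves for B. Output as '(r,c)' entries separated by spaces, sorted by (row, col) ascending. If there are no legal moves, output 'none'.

Answer: (1,2) (2,3) (2,4) (2,5) (3,6) (3,7) (5,2)

Derivation:
(1,2): flips 1 -> legal
(1,3): no bracket -> illegal
(2,3): flips 3 -> legal
(2,4): flips 4 -> legal
(2,5): flips 2 -> legal
(2,6): no bracket -> illegal
(3,1): no bracket -> illegal
(3,6): flips 5 -> legal
(3,7): flips 2 -> legal
(4,2): no bracket -> illegal
(5,2): flips 1 -> legal
(6,2): no bracket -> illegal
(6,3): no bracket -> illegal
(6,4): no bracket -> illegal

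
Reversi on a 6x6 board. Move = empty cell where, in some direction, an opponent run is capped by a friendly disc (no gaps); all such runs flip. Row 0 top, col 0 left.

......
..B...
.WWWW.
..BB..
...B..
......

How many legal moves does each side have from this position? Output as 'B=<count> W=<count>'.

Answer: B=7 W=8

Derivation:
-- B to move --
(1,0): flips 1 -> legal
(1,1): flips 1 -> legal
(1,3): flips 1 -> legal
(1,4): flips 1 -> legal
(1,5): flips 1 -> legal
(2,0): no bracket -> illegal
(2,5): no bracket -> illegal
(3,0): flips 1 -> legal
(3,1): no bracket -> illegal
(3,4): flips 1 -> legal
(3,5): no bracket -> illegal
B mobility = 7
-- W to move --
(0,1): flips 1 -> legal
(0,2): flips 1 -> legal
(0,3): flips 1 -> legal
(1,1): no bracket -> illegal
(1,3): no bracket -> illegal
(3,1): no bracket -> illegal
(3,4): no bracket -> illegal
(4,1): flips 1 -> legal
(4,2): flips 2 -> legal
(4,4): flips 1 -> legal
(5,2): no bracket -> illegal
(5,3): flips 2 -> legal
(5,4): flips 2 -> legal
W mobility = 8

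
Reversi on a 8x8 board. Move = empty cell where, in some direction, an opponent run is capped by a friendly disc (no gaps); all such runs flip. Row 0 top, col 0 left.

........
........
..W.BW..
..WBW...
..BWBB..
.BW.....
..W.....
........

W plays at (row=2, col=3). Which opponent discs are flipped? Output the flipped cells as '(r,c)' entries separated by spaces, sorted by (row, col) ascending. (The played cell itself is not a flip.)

Answer: (2,4) (3,3)

Derivation:
Dir NW: first cell '.' (not opp) -> no flip
Dir N: first cell '.' (not opp) -> no flip
Dir NE: first cell '.' (not opp) -> no flip
Dir W: first cell 'W' (not opp) -> no flip
Dir E: opp run (2,4) capped by W -> flip
Dir SW: first cell 'W' (not opp) -> no flip
Dir S: opp run (3,3) capped by W -> flip
Dir SE: first cell 'W' (not opp) -> no flip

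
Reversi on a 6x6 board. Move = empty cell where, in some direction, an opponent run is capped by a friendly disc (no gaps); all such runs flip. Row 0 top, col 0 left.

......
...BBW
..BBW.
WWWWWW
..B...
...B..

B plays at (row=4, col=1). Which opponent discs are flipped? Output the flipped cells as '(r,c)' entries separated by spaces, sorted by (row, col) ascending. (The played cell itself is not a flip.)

Dir NW: opp run (3,0), next=edge -> no flip
Dir N: opp run (3,1), next='.' -> no flip
Dir NE: opp run (3,2) capped by B -> flip
Dir W: first cell '.' (not opp) -> no flip
Dir E: first cell 'B' (not opp) -> no flip
Dir SW: first cell '.' (not opp) -> no flip
Dir S: first cell '.' (not opp) -> no flip
Dir SE: first cell '.' (not opp) -> no flip

Answer: (3,2)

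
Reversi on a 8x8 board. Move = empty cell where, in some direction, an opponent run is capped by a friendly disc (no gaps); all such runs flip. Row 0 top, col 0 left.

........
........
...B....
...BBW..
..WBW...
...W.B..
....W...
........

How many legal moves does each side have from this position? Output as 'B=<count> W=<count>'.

Answer: B=7 W=6

Derivation:
-- B to move --
(2,4): no bracket -> illegal
(2,5): no bracket -> illegal
(2,6): no bracket -> illegal
(3,1): no bracket -> illegal
(3,2): no bracket -> illegal
(3,6): flips 1 -> legal
(4,1): flips 1 -> legal
(4,5): flips 1 -> legal
(4,6): no bracket -> illegal
(5,1): flips 1 -> legal
(5,2): no bracket -> illegal
(5,4): flips 1 -> legal
(6,2): no bracket -> illegal
(6,3): flips 1 -> legal
(6,5): no bracket -> illegal
(7,3): flips 1 -> legal
(7,4): no bracket -> illegal
(7,5): no bracket -> illegal
B mobility = 7
-- W to move --
(1,2): no bracket -> illegal
(1,3): flips 3 -> legal
(1,4): no bracket -> illegal
(2,2): flips 1 -> legal
(2,4): flips 2 -> legal
(2,5): no bracket -> illegal
(3,2): flips 2 -> legal
(4,5): no bracket -> illegal
(4,6): flips 1 -> legal
(5,2): no bracket -> illegal
(5,4): no bracket -> illegal
(5,6): no bracket -> illegal
(6,5): no bracket -> illegal
(6,6): flips 1 -> legal
W mobility = 6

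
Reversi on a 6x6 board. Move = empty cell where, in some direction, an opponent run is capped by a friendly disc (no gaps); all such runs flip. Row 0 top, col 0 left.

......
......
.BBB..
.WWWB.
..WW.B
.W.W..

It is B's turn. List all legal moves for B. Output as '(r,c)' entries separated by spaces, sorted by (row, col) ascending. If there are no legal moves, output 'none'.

(2,0): no bracket -> illegal
(2,4): no bracket -> illegal
(3,0): flips 3 -> legal
(4,0): flips 1 -> legal
(4,1): flips 2 -> legal
(4,4): flips 1 -> legal
(5,0): no bracket -> illegal
(5,2): flips 3 -> legal
(5,4): flips 2 -> legal

Answer: (3,0) (4,0) (4,1) (4,4) (5,2) (5,4)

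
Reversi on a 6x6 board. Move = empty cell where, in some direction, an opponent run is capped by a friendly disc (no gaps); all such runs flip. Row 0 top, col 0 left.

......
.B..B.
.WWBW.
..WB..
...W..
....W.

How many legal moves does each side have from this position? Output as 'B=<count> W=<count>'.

Answer: B=7 W=8

Derivation:
-- B to move --
(1,0): no bracket -> illegal
(1,2): no bracket -> illegal
(1,3): no bracket -> illegal
(1,5): flips 1 -> legal
(2,0): flips 2 -> legal
(2,5): flips 1 -> legal
(3,0): no bracket -> illegal
(3,1): flips 2 -> legal
(3,4): flips 1 -> legal
(3,5): no bracket -> illegal
(4,1): flips 1 -> legal
(4,2): no bracket -> illegal
(4,4): no bracket -> illegal
(4,5): no bracket -> illegal
(5,2): no bracket -> illegal
(5,3): flips 1 -> legal
(5,5): no bracket -> illegal
B mobility = 7
-- W to move --
(0,0): flips 1 -> legal
(0,1): flips 1 -> legal
(0,2): no bracket -> illegal
(0,3): no bracket -> illegal
(0,4): flips 1 -> legal
(0,5): flips 2 -> legal
(1,0): no bracket -> illegal
(1,2): no bracket -> illegal
(1,3): flips 2 -> legal
(1,5): no bracket -> illegal
(2,0): no bracket -> illegal
(2,5): no bracket -> illegal
(3,4): flips 1 -> legal
(4,2): flips 1 -> legal
(4,4): flips 1 -> legal
W mobility = 8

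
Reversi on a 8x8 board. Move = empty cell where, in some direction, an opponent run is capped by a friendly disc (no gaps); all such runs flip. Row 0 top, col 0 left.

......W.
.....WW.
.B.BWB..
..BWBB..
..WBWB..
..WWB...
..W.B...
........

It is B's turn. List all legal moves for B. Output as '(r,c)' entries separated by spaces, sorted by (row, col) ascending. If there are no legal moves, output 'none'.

(0,4): no bracket -> illegal
(0,5): flips 1 -> legal
(0,7): flips 1 -> legal
(1,3): flips 1 -> legal
(1,4): flips 1 -> legal
(1,7): no bracket -> illegal
(2,2): no bracket -> illegal
(2,6): no bracket -> illegal
(2,7): no bracket -> illegal
(3,1): flips 2 -> legal
(4,1): flips 1 -> legal
(5,1): flips 2 -> legal
(5,5): no bracket -> illegal
(6,1): flips 1 -> legal
(6,3): flips 1 -> legal
(7,1): flips 3 -> legal
(7,2): flips 3 -> legal
(7,3): no bracket -> illegal

Answer: (0,5) (0,7) (1,3) (1,4) (3,1) (4,1) (5,1) (6,1) (6,3) (7,1) (7,2)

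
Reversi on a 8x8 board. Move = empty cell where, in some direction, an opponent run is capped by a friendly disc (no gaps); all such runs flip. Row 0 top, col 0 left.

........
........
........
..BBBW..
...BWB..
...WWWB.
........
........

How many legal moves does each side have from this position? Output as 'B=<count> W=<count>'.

Answer: B=7 W=9

Derivation:
-- B to move --
(2,4): no bracket -> illegal
(2,5): flips 1 -> legal
(2,6): no bracket -> illegal
(3,6): flips 1 -> legal
(4,2): no bracket -> illegal
(4,6): no bracket -> illegal
(5,2): flips 3 -> legal
(6,2): no bracket -> illegal
(6,3): flips 2 -> legal
(6,4): flips 2 -> legal
(6,5): flips 2 -> legal
(6,6): flips 2 -> legal
B mobility = 7
-- W to move --
(2,1): flips 2 -> legal
(2,2): flips 1 -> legal
(2,3): flips 2 -> legal
(2,4): flips 1 -> legal
(2,5): no bracket -> illegal
(3,1): flips 3 -> legal
(3,6): flips 1 -> legal
(4,1): no bracket -> illegal
(4,2): flips 1 -> legal
(4,6): flips 1 -> legal
(4,7): no bracket -> illegal
(5,2): no bracket -> illegal
(5,7): flips 1 -> legal
(6,5): no bracket -> illegal
(6,6): no bracket -> illegal
(6,7): no bracket -> illegal
W mobility = 9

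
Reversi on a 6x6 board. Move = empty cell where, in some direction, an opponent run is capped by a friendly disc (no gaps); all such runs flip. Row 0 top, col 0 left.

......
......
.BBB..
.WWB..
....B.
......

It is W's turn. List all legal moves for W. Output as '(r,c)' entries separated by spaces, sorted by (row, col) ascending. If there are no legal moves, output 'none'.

Answer: (1,0) (1,1) (1,2) (1,3) (1,4) (3,4)

Derivation:
(1,0): flips 1 -> legal
(1,1): flips 1 -> legal
(1,2): flips 1 -> legal
(1,3): flips 1 -> legal
(1,4): flips 1 -> legal
(2,0): no bracket -> illegal
(2,4): no bracket -> illegal
(3,0): no bracket -> illegal
(3,4): flips 1 -> legal
(3,5): no bracket -> illegal
(4,2): no bracket -> illegal
(4,3): no bracket -> illegal
(4,5): no bracket -> illegal
(5,3): no bracket -> illegal
(5,4): no bracket -> illegal
(5,5): no bracket -> illegal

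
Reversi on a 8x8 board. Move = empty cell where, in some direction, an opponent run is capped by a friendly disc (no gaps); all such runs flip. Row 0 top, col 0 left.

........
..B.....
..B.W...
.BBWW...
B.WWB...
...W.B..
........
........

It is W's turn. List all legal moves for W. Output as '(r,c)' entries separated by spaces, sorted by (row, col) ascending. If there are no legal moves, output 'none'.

(0,1): no bracket -> illegal
(0,2): flips 3 -> legal
(0,3): no bracket -> illegal
(1,1): flips 1 -> legal
(1,3): no bracket -> illegal
(2,0): flips 1 -> legal
(2,1): flips 1 -> legal
(2,3): no bracket -> illegal
(3,0): flips 2 -> legal
(3,5): flips 1 -> legal
(4,1): no bracket -> illegal
(4,5): flips 1 -> legal
(4,6): no bracket -> illegal
(5,0): no bracket -> illegal
(5,1): no bracket -> illegal
(5,4): flips 1 -> legal
(5,6): no bracket -> illegal
(6,4): no bracket -> illegal
(6,5): no bracket -> illegal
(6,6): flips 2 -> legal

Answer: (0,2) (1,1) (2,0) (2,1) (3,0) (3,5) (4,5) (5,4) (6,6)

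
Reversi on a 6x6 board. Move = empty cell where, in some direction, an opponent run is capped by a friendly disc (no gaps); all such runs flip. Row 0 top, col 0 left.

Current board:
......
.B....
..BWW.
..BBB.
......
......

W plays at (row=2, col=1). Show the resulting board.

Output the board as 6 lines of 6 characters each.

Answer: ......
.B....
.WWWW.
..BBB.
......
......

Derivation:
Place W at (2,1); scan 8 dirs for brackets.
Dir NW: first cell '.' (not opp) -> no flip
Dir N: opp run (1,1), next='.' -> no flip
Dir NE: first cell '.' (not opp) -> no flip
Dir W: first cell '.' (not opp) -> no flip
Dir E: opp run (2,2) capped by W -> flip
Dir SW: first cell '.' (not opp) -> no flip
Dir S: first cell '.' (not opp) -> no flip
Dir SE: opp run (3,2), next='.' -> no flip
All flips: (2,2)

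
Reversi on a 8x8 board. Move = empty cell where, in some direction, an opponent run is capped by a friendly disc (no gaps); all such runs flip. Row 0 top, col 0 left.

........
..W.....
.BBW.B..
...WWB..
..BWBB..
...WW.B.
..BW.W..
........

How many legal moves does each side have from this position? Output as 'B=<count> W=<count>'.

-- B to move --
(0,1): flips 3 -> legal
(0,2): flips 1 -> legal
(0,3): flips 1 -> legal
(1,1): no bracket -> illegal
(1,3): no bracket -> illegal
(1,4): no bracket -> illegal
(2,4): flips 3 -> legal
(3,2): flips 2 -> legal
(5,2): flips 2 -> legal
(5,5): no bracket -> illegal
(6,4): flips 3 -> legal
(6,6): no bracket -> illegal
(7,2): flips 2 -> legal
(7,3): no bracket -> illegal
(7,4): flips 1 -> legal
(7,5): no bracket -> illegal
(7,6): no bracket -> illegal
B mobility = 9
-- W to move --
(1,0): no bracket -> illegal
(1,1): flips 1 -> legal
(1,3): no bracket -> illegal
(1,4): no bracket -> illegal
(1,5): no bracket -> illegal
(1,6): flips 1 -> legal
(2,0): flips 2 -> legal
(2,4): no bracket -> illegal
(2,6): flips 2 -> legal
(3,0): flips 1 -> legal
(3,1): flips 1 -> legal
(3,2): flips 1 -> legal
(3,6): flips 2 -> legal
(4,1): flips 1 -> legal
(4,6): flips 2 -> legal
(4,7): flips 1 -> legal
(5,1): flips 1 -> legal
(5,2): no bracket -> illegal
(5,5): flips 1 -> legal
(5,7): no bracket -> illegal
(6,1): flips 1 -> legal
(6,6): no bracket -> illegal
(6,7): flips 2 -> legal
(7,1): flips 1 -> legal
(7,2): no bracket -> illegal
(7,3): no bracket -> illegal
W mobility = 16

Answer: B=9 W=16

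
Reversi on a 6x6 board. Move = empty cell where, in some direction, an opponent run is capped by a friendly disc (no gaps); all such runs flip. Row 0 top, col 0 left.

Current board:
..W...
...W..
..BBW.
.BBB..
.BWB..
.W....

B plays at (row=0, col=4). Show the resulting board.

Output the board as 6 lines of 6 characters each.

Answer: ..W.B.
...B..
..BBW.
.BBB..
.BWB..
.W....

Derivation:
Place B at (0,4); scan 8 dirs for brackets.
Dir NW: edge -> no flip
Dir N: edge -> no flip
Dir NE: edge -> no flip
Dir W: first cell '.' (not opp) -> no flip
Dir E: first cell '.' (not opp) -> no flip
Dir SW: opp run (1,3) capped by B -> flip
Dir S: first cell '.' (not opp) -> no flip
Dir SE: first cell '.' (not opp) -> no flip
All flips: (1,3)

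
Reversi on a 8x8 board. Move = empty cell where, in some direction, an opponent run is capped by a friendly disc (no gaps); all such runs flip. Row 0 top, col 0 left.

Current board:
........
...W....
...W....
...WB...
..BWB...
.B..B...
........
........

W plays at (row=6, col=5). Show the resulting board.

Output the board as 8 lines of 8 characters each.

Answer: ........
...W....
...W....
...WB...
..BWB...
.B..W...
.....W..
........

Derivation:
Place W at (6,5); scan 8 dirs for brackets.
Dir NW: opp run (5,4) capped by W -> flip
Dir N: first cell '.' (not opp) -> no flip
Dir NE: first cell '.' (not opp) -> no flip
Dir W: first cell '.' (not opp) -> no flip
Dir E: first cell '.' (not opp) -> no flip
Dir SW: first cell '.' (not opp) -> no flip
Dir S: first cell '.' (not opp) -> no flip
Dir SE: first cell '.' (not opp) -> no flip
All flips: (5,4)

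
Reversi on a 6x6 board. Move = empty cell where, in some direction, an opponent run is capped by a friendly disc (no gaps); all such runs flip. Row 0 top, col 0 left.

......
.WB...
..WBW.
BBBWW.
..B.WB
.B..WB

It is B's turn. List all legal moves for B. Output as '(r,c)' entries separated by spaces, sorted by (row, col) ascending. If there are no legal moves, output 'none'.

Answer: (0,0) (1,0) (1,3) (1,5) (2,1) (2,5) (3,5) (4,3) (5,3)

Derivation:
(0,0): flips 4 -> legal
(0,1): no bracket -> illegal
(0,2): no bracket -> illegal
(1,0): flips 1 -> legal
(1,3): flips 1 -> legal
(1,4): no bracket -> illegal
(1,5): flips 2 -> legal
(2,0): no bracket -> illegal
(2,1): flips 1 -> legal
(2,5): flips 1 -> legal
(3,5): flips 2 -> legal
(4,3): flips 2 -> legal
(5,3): flips 1 -> legal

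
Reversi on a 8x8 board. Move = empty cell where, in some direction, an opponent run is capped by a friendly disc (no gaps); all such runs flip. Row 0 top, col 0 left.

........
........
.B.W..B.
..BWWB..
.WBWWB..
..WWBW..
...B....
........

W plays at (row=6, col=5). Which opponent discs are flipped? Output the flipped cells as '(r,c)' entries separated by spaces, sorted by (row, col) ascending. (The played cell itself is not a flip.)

Answer: (5,4)

Derivation:
Dir NW: opp run (5,4) capped by W -> flip
Dir N: first cell 'W' (not opp) -> no flip
Dir NE: first cell '.' (not opp) -> no flip
Dir W: first cell '.' (not opp) -> no flip
Dir E: first cell '.' (not opp) -> no flip
Dir SW: first cell '.' (not opp) -> no flip
Dir S: first cell '.' (not opp) -> no flip
Dir SE: first cell '.' (not opp) -> no flip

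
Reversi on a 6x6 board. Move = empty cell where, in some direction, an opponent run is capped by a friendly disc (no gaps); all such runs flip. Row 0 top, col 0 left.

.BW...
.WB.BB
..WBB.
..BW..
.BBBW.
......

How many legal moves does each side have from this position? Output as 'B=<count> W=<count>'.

-- B to move --
(0,0): no bracket -> illegal
(0,3): flips 1 -> legal
(1,0): flips 1 -> legal
(1,3): no bracket -> illegal
(2,0): no bracket -> illegal
(2,1): flips 2 -> legal
(3,1): no bracket -> illegal
(3,4): flips 1 -> legal
(3,5): no bracket -> illegal
(4,5): flips 1 -> legal
(5,3): no bracket -> illegal
(5,4): no bracket -> illegal
(5,5): no bracket -> illegal
B mobility = 5
-- W to move --
(0,0): flips 1 -> legal
(0,3): no bracket -> illegal
(0,4): no bracket -> illegal
(0,5): no bracket -> illegal
(1,0): no bracket -> illegal
(1,3): flips 2 -> legal
(2,1): no bracket -> illegal
(2,5): flips 2 -> legal
(3,0): no bracket -> illegal
(3,1): flips 1 -> legal
(3,4): no bracket -> illegal
(3,5): no bracket -> illegal
(4,0): flips 3 -> legal
(5,0): no bracket -> illegal
(5,1): flips 1 -> legal
(5,2): flips 2 -> legal
(5,3): flips 1 -> legal
(5,4): no bracket -> illegal
W mobility = 8

Answer: B=5 W=8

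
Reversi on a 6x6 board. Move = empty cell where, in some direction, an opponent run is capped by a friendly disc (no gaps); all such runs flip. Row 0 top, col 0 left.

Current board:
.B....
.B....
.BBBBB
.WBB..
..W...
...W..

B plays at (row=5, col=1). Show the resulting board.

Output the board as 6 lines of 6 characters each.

Answer: .B....
.B....
.BBBBB
.WBB..
..B...
.B.W..

Derivation:
Place B at (5,1); scan 8 dirs for brackets.
Dir NW: first cell '.' (not opp) -> no flip
Dir N: first cell '.' (not opp) -> no flip
Dir NE: opp run (4,2) capped by B -> flip
Dir W: first cell '.' (not opp) -> no flip
Dir E: first cell '.' (not opp) -> no flip
Dir SW: edge -> no flip
Dir S: edge -> no flip
Dir SE: edge -> no flip
All flips: (4,2)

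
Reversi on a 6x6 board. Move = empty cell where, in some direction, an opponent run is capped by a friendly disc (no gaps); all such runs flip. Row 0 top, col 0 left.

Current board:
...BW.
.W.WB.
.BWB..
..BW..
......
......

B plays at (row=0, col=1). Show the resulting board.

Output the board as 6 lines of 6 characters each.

Answer: .B.BW.
.B.WB.
.BWB..
..BW..
......
......

Derivation:
Place B at (0,1); scan 8 dirs for brackets.
Dir NW: edge -> no flip
Dir N: edge -> no flip
Dir NE: edge -> no flip
Dir W: first cell '.' (not opp) -> no flip
Dir E: first cell '.' (not opp) -> no flip
Dir SW: first cell '.' (not opp) -> no flip
Dir S: opp run (1,1) capped by B -> flip
Dir SE: first cell '.' (not opp) -> no flip
All flips: (1,1)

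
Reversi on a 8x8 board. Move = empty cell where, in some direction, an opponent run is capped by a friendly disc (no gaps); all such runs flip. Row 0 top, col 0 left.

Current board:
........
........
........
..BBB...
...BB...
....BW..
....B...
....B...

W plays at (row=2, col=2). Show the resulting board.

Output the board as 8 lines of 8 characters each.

Place W at (2,2); scan 8 dirs for brackets.
Dir NW: first cell '.' (not opp) -> no flip
Dir N: first cell '.' (not opp) -> no flip
Dir NE: first cell '.' (not opp) -> no flip
Dir W: first cell '.' (not opp) -> no flip
Dir E: first cell '.' (not opp) -> no flip
Dir SW: first cell '.' (not opp) -> no flip
Dir S: opp run (3,2), next='.' -> no flip
Dir SE: opp run (3,3) (4,4) capped by W -> flip
All flips: (3,3) (4,4)

Answer: ........
........
..W.....
..BWB...
...BW...
....BW..
....B...
....B...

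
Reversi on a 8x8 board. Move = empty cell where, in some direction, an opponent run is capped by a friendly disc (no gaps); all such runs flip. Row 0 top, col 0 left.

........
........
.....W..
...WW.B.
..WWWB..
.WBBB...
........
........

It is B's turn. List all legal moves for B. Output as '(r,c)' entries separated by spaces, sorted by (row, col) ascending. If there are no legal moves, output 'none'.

(1,4): flips 1 -> legal
(1,5): no bracket -> illegal
(1,6): flips 3 -> legal
(2,2): no bracket -> illegal
(2,3): flips 3 -> legal
(2,4): flips 2 -> legal
(2,6): no bracket -> illegal
(3,1): flips 1 -> legal
(3,2): flips 2 -> legal
(3,5): flips 1 -> legal
(4,0): no bracket -> illegal
(4,1): flips 3 -> legal
(5,0): flips 1 -> legal
(5,5): no bracket -> illegal
(6,0): no bracket -> illegal
(6,1): no bracket -> illegal
(6,2): no bracket -> illegal

Answer: (1,4) (1,6) (2,3) (2,4) (3,1) (3,2) (3,5) (4,1) (5,0)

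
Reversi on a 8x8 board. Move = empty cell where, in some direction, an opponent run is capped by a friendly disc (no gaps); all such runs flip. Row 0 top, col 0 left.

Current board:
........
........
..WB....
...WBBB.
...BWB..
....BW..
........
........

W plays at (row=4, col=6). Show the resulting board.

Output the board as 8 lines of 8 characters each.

Place W at (4,6); scan 8 dirs for brackets.
Dir NW: opp run (3,5), next='.' -> no flip
Dir N: opp run (3,6), next='.' -> no flip
Dir NE: first cell '.' (not opp) -> no flip
Dir W: opp run (4,5) capped by W -> flip
Dir E: first cell '.' (not opp) -> no flip
Dir SW: first cell 'W' (not opp) -> no flip
Dir S: first cell '.' (not opp) -> no flip
Dir SE: first cell '.' (not opp) -> no flip
All flips: (4,5)

Answer: ........
........
..WB....
...WBBB.
...BWWW.
....BW..
........
........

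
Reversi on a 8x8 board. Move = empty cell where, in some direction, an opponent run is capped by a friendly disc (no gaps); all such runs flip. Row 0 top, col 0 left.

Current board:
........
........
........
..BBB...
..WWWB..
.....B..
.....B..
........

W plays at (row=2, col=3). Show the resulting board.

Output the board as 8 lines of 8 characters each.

Answer: ........
........
...W....
..BWB...
..WWWB..
.....B..
.....B..
........

Derivation:
Place W at (2,3); scan 8 dirs for brackets.
Dir NW: first cell '.' (not opp) -> no flip
Dir N: first cell '.' (not opp) -> no flip
Dir NE: first cell '.' (not opp) -> no flip
Dir W: first cell '.' (not opp) -> no flip
Dir E: first cell '.' (not opp) -> no flip
Dir SW: opp run (3,2), next='.' -> no flip
Dir S: opp run (3,3) capped by W -> flip
Dir SE: opp run (3,4) (4,5), next='.' -> no flip
All flips: (3,3)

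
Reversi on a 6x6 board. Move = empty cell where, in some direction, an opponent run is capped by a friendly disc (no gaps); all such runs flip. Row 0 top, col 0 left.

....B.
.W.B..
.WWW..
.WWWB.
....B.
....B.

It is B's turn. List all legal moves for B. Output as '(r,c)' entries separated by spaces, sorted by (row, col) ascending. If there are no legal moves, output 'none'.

Answer: (0,0) (1,2) (3,0) (4,0) (4,3)

Derivation:
(0,0): flips 3 -> legal
(0,1): no bracket -> illegal
(0,2): no bracket -> illegal
(1,0): no bracket -> illegal
(1,2): flips 1 -> legal
(1,4): no bracket -> illegal
(2,0): no bracket -> illegal
(2,4): no bracket -> illegal
(3,0): flips 3 -> legal
(4,0): flips 2 -> legal
(4,1): no bracket -> illegal
(4,2): no bracket -> illegal
(4,3): flips 2 -> legal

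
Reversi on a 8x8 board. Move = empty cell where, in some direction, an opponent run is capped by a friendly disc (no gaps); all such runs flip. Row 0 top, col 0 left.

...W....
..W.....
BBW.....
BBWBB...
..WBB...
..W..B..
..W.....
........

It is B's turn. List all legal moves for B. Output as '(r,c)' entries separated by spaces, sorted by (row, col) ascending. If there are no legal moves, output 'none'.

(0,1): no bracket -> illegal
(0,2): no bracket -> illegal
(0,4): no bracket -> illegal
(1,1): flips 1 -> legal
(1,3): flips 1 -> legal
(1,4): no bracket -> illegal
(2,3): flips 1 -> legal
(4,1): flips 1 -> legal
(5,1): flips 1 -> legal
(5,3): flips 1 -> legal
(6,1): flips 1 -> legal
(6,3): no bracket -> illegal
(7,1): no bracket -> illegal
(7,2): no bracket -> illegal
(7,3): no bracket -> illegal

Answer: (1,1) (1,3) (2,3) (4,1) (5,1) (5,3) (6,1)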